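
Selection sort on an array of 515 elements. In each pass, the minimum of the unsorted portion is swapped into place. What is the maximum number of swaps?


Selection sort performs one swap per pass:
  Pass 1: find min in positions 0 to 514, swap with position 0
  Pass 2: find min in positions 1 to 514, swap with position 1
  Pass 3: find min in positions 2 to 514, swap with position 2
  Pass 4: find min in positions 3 to 514, swap with position 3
  Pass 5: find min in positions 4 to 514, swap with position 4
  ... (509 more passes)
Total passes (and swaps) = n - 1 = 515 - 1 = 514


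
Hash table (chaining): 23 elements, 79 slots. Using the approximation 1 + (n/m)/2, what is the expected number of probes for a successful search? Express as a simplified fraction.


Computing expected probes:
alpha = 23/79
= 1 + alpha/2
= 1 + 23/(2*79)
= (2*79 + 23) / (2*79)
= 181/158


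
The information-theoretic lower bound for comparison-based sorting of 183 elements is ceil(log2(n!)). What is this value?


A binary decision tree of height h has at most 2^h leaves and needs at least n! of them, so h >= ceil(log2(n!)).
183! is far too large to multiply out, so use Stirling's series:
  ln(n!) ~ n ln n - n + (1/2) ln(2 pi n) + 1/(12n)  (error below 1/(360 n^3), negligible here)
  ln(183) = 5.2094862
  n ln n = 183 * 5.2094862 = 953.3360
  (1/2) ln(2 pi * 183) = (1/2) ln(1149.8229) = 3.5237
  1/(12*183) = 0.0005
  ln(183!) ~ 953.3360 - 183 + 3.5237 + 0.0005 = 773.8602
Convert to base 2: log2(183!) = 773.8602 / ln 2 = 773.8602 / 0.69314718 = 1116.4443
ceil(1116.4443) = 1117


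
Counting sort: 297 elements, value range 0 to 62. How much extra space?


n = 297 (output array)
k = 63 (count array for 63 distinct values)
Extra space = 297 + 63 = 360


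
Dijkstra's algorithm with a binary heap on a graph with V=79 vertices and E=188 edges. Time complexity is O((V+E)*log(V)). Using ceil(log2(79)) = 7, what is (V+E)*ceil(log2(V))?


Dijkstra with a binary heap: each vertex is extracted once, each edge may relax once.
Each heap operation costs O(log V).
V + E = 79 + 188 = 267
ceil(log2(79)) = 7 (since 2^6 = 64 < 79 <= 128 = 2^7)
Total heap work = (V+E) * ceil(log2(V)) = 267 * 7 = 1869


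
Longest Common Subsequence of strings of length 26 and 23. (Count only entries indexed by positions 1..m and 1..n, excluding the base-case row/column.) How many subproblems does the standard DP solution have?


DP table indexed by positions in both strings.
First string: 26 positions
Second string: 23 positions
Total = 26 * 23 = 598


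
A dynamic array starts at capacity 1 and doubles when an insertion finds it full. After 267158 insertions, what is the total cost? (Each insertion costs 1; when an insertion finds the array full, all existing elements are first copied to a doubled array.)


Insertion cost: 267158 (one per element)
Resizes occur just before inserting elements 2, 3, 5, 9, ...
Elements copied at each resize: 1 + 2 + 4 + 8 + 16 + 32 + 64 + 128 + 256 + 512 + 1024 + 2048 + 4096 + 8192 + 16384 + 32768 + 65536 + 131072 + 262144
Sum of copies = 524287 (geometric series: 2^k - 1)
Total = 267158 + 524287 = 791445


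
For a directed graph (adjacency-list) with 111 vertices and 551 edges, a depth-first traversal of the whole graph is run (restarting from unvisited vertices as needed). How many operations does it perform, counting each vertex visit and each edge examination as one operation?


A full DFS traversal visits each vertex once and examines each edge once.
V = 111
E = 551
Sum = 111 + 551 = 662


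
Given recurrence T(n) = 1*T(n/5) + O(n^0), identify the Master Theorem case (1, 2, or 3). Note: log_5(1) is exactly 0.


Master Theorem parameters: a=1, b=5, c=0
log_b(a) = 0
Compare b^c with a: 5^0 = 1 = 1, so c = log_b(a).
Comparing c=0 vs log_b(a)=0:
0 = 0 => Case 2
Result: T(n) = O(n^0 * log n)
Master Theorem case = 2


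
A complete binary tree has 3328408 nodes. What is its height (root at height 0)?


In a complete binary tree, level k holds nodes 2^k .. 2^(k+1)-1 (1-indexed).
Height = floor(log2(n)) = floor(log2(3328408)) = 21
Check: 2^21 = 2097152 <= 3328408 < 4194304 = 2^22


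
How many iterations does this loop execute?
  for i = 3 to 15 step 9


The loop variable i takes values starting at 3 and increments by 9 each iteration.
Sequence: i = 3, 12
The upper bound 15 is inclusive, so the count is floor((last - first) / step) + 1:
floor((15 - 3) / 9) + 1 = floor(12/9) + 1 = 1 + 1 = 2


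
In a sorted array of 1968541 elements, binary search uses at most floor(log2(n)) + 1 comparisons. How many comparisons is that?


Halving sequence: 1968541 -> 984270 -> 492135 -> 246067 -> 123033 -> 61516 -> 30758 -> 15379 -> 7689 -> 3844 -> 1922 -> 961 -> 480 -> 240 -> 120 -> 60 -> 30 -> 15 -> 7 -> 3 -> 1
Number of halvings = 20
Max comparisons = 20 + 1 = 21


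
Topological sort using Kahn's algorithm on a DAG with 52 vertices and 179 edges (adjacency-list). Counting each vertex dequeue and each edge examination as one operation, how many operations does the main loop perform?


Kahn's algorithm:
  1. Compute in-degrees: O(V + E)
  2. Process queue: each vertex dequeued once (O(V))
     each edge examined once (O(E))
Total = V + E = 52 + 179 = 231


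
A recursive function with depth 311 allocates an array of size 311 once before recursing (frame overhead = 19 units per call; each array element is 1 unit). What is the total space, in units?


Array allocation: 311 units (allocated once)
Stack frames: 311 deep * 19 per frame = 5909 units
Total = 311 + 5909 = 6220


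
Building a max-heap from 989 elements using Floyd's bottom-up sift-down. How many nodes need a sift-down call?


In a heap of 989 elements (0-indexed array):
  Last element index: 988
  Parent of last element: floor((988 - 1) / 2) = 493
  Internal nodes: indices 0 to 493
  Count = floor(989/2) = 494


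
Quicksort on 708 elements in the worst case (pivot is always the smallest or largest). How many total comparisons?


In the worst case, each partition step picks the worst pivot:
  Partition 1: 707 comparisons (n-1 elements to compare)
  Partition 2: 706 comparisons
  Partition 3: 705 comparisons
  Partition 4: 704 comparisons
  Partition 5: 703 comparisons
  ...
  Last partition: 0 comparisons
Total = (n-1) + (n-2) + ... + 1 + 0 = n*(n-1)/2
= 708*707/2 = 250278


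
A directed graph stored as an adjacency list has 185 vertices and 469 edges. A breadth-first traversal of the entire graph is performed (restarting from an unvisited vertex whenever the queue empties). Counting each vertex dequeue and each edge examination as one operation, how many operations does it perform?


A full BFS traversal dequeues each vertex once and examines each edge once.
Vertex visits: 185
Edge visits: 469
V + E = 185 + 469 = 654


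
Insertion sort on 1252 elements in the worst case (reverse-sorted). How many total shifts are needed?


In the worst case (reverse-sorted), each element shifts past all previous:
  Element 1: 1 shifts
  Element 2: 2 shifts
  Element 3: 3 shifts
  Element 4: 4 shifts
  Element 5: 5 shifts
  ...
  Element 1251: 1251 shifts
Total = 1 + 2 + ... + 1251
= 1252*(1252-1)/2 = 783126


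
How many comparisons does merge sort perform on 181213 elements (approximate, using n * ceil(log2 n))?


Recursion depth: ceil(log2(181213)) = 18
Each recursion level merges n = 181213 elements
Total = 181213 * 18 = 3261834


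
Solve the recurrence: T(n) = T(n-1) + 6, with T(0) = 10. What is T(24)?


Unrolling the recurrence:
T(24) = T(23) + 6
       = T(22) + 6 + 6
       = T(21) + 6*3
       ...
       = T(0) + 6*24
       = 10 + 144 = 154


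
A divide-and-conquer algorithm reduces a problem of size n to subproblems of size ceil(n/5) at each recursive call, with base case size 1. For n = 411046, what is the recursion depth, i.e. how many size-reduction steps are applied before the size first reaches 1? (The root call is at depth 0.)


Each step divides the size by 5 (rounding up); after k steps the size is ceil(n/5^k), which equals 1 exactly when 5^k >= n.
So the depth is the smallest k with 5^k >= 411046, i.e. ceil(log_5(411046)).
5^8 = 390625 < 411046 <= 1953125 = 5^9
Recursion depth = 9


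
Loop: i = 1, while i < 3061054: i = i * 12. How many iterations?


i multiplies by 12 each step:
i = 1 -> 12 -> 144 -> 1728 -> 20736 -> 248832 -> 2985984 -> 35831808 (stop)
Iterations = ceil(log_12(3061054)) = 7


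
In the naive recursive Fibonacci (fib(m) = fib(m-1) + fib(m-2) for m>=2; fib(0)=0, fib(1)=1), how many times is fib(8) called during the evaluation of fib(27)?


Let N(m) = number of times fib(m) is called while evaluating fib(27).
N(27) = 1 (the initial call).
N(26) = 1 (only fib(27) calls it).
For 1 <= m <= 25: fib(m) is called by fib(m+1) and fib(m+2), so
  N(m) = N(m+1) + N(m+2).
fib(0) is called only by fib(2), so N(0) = N(2).
Walk down from m=27:
  N(27)=1, N(26)=1, N(25)=2, N(24)=3, N(23)=5, N(22)=8, N(21)=13, N(20)=21, N(19)=34, N(18)=55, N(17)=89, N(16)=144, N(15)=233, N(14)=377, N(13)=610, N(12)=987, N(11)=1597, N(10)=2584, N(9)=4181, N(8)=6765
N(8) = 6765


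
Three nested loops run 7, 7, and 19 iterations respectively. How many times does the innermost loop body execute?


Loop 1 (outermost): 7 iterations
Loop 2 (middle): 7 iterations per outer
Loop 3 (innermost): 19 iterations per middle
Total = 7 * 7 * 19 = 931


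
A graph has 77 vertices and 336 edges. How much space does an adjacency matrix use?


Adjacency matrix: V x V grid of entries
Space = V^2 = 77^2 = 77 * 77 = 5929


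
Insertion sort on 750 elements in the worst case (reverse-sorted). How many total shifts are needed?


In the worst case (reverse-sorted), each element shifts past all previous:
  Element 1: 1 shifts
  Element 2: 2 shifts
  Element 3: 3 shifts
  Element 4: 4 shifts
  Element 5: 5 shifts
  ...
  Element 749: 749 shifts
Total = 1 + 2 + ... + 749
= 750*(750-1)/2 = 280875


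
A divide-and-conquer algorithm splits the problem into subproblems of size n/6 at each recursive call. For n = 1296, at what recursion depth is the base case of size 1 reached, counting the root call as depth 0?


At each depth, the problem size is divided by 6:
  Depth 0: problem size = 1296
  Depth 1: problem size = 216
  Depth 2: problem size = 36
  Depth 3: problem size = 6
  Depth 4: problem size = 1 (base case)
The base case is reached at depth log_6(1296) = 4 (the tree has 5 levels counting depth 0, but the depth asked for is 4).
Recursion depth = 4


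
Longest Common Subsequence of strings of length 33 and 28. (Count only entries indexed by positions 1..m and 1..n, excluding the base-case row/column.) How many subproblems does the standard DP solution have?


DP table indexed by positions in both strings.
First string: 33 positions
Second string: 28 positions
Total = 33 * 28 = 924


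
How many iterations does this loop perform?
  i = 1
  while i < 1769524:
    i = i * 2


The loop variable doubles each iteration:
i = 1 -> 2 -> 4 -> 8 -> 16 -> 32 -> 64 -> 128 -> 256 -> 512 -> 1024 -> 2048 -> 4096 -> 8192 -> 16384 -> 32768 -> 65536 -> 131072 -> 262144 -> 524288 -> 1048576 -> 2097152 (stop, 2097152 >= 1769524)
Number of doublings = ceil(log2(1769524)) = 21


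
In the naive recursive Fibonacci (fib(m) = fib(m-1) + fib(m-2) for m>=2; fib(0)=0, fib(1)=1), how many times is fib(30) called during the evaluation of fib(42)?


Let N(m) = number of times fib(m) is called while evaluating fib(42).
N(42) = 1 (the initial call).
N(41) = 1 (only fib(42) calls it).
For 1 <= m <= 40: fib(m) is called by fib(m+1) and fib(m+2), so
  N(m) = N(m+1) + N(m+2).
fib(0) is called only by fib(2), so N(0) = N(2).
Walk down from m=42:
  N(42)=1, N(41)=1, N(40)=2, N(39)=3, N(38)=5, N(37)=8, N(36)=13, N(35)=21, N(34)=34, N(33)=55, N(32)=89, N(31)=144, N(30)=233
N(30) = 233


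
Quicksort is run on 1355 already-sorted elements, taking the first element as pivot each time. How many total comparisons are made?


Sum of comparisons per partition:
1354 + 1353 + ... + 1 + 0
= 1355 * (1355 - 1) / 2
= 1355 * 1354 / 2
= 917335


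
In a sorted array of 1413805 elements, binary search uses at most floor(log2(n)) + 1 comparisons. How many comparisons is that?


Halving sequence: 1413805 -> 706902 -> 353451 -> 176725 -> 88362 -> 44181 -> 22090 -> 11045 -> 5522 -> 2761 -> 1380 -> 690 -> 345 -> 172 -> 86 -> 43 -> 21 -> 10 -> 5 -> 2 -> 1
Number of halvings = 20
Max comparisons = 20 + 1 = 21


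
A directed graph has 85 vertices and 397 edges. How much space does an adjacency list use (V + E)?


Adjacency list: one list head per vertex + one entry per edge
Vertex heads: 85
Edge entries: 397
Total = 85 + 397 = 482


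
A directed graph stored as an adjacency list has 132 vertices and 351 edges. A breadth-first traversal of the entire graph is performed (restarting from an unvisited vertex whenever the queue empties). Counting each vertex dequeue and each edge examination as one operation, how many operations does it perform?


A full BFS traversal dequeues each vertex once and examines each edge once.
Vertex visits: 132
Edge visits: 351
V + E = 132 + 351 = 483


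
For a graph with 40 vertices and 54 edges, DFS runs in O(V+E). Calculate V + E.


A full DFS traversal visits each vertex once and examines each edge once.
V = 40
E = 54
Sum = 40 + 54 = 94


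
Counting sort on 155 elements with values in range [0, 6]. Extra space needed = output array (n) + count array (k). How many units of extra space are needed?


Output array size: 155 (to store sorted result)
Count array size: 7 (one slot per possible value, range 0 to 6)
Total extra space = 155 + 7 = 162


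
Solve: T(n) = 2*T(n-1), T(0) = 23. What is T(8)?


Unrolling:
T(8) = 2*T(7) = 2^2*T(6) = ... = 2^8*T(0)
= 2^8 * 23
= 256 * 23 = 5888


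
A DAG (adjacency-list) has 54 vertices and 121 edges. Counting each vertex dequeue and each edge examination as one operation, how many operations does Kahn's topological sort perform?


V = 54 (vertex processing)
E = 121 (edge processing)
V + E = 54 + 121 = 175


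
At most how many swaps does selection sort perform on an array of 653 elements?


Each of the 652 passes places one element in its final position.
Pass 1: swap minimum into position 0
Pass 2: swap minimum of remaining into position 1
...
Pass 652: last two elements, one swap
Maximum swaps = 653 - 1 = 652


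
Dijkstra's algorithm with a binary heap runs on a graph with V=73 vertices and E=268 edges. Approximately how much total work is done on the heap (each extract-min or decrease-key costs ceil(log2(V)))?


Dijkstra with a binary heap: each vertex is extracted once, each edge may relax once.
Each heap operation costs O(log V).
V + E = 73 + 268 = 341
ceil(log2(73)) = 7 (since 2^6 = 64 < 73 <= 128 = 2^7)
Total heap work = (V+E) * ceil(log2(V)) = 341 * 7 = 2387


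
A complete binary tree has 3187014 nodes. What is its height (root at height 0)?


In a complete binary tree, level k holds nodes 2^k .. 2^(k+1)-1 (1-indexed).
Height = floor(log2(n)) = floor(log2(3187014)) = 21
Check: 2^21 = 2097152 <= 3187014 < 4194304 = 2^22


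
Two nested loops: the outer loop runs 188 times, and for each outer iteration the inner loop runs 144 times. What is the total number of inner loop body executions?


Outer loop: 188 iterations
Inner loop: 144 iterations per outer iteration
Total = 188 * 144 = 27072


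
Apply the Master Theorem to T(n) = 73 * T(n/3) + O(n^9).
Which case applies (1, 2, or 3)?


The Master Theorem: T(n) = a*T(n/b) + O(n^c)
  a = 73, b = 3, c = 9
log_b(a) = log_3(73) ~ 3.905
Compare b^c with a: 3^9 = 19683 > 73, so c > log_b(a).
Since c > log_b(a), Case 3 applies.
T(n) = O(n^9)
Master Theorem case = 3


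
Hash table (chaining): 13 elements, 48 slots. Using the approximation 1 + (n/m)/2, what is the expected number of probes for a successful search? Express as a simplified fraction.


Computing expected probes:
alpha = 13/48
= 1 + alpha/2
= 1 + 13/(2*48)
= (2*48 + 13) / (2*48)
= 109/96


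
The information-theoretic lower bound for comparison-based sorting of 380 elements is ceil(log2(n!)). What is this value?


A binary decision tree of height h has at most 2^h leaves and needs at least n! of them, so h >= ceil(log2(n!)).
380! is far too large to multiply out, so use Stirling's series:
  ln(n!) ~ n ln n - n + (1/2) ln(2 pi n) + 1/(12n)  (error below 1/(360 n^3), negligible here)
  ln(380) = 5.9401713
  n ln n = 380 * 5.9401713 = 2257.2651
  (1/2) ln(2 pi * 380) = (1/2) ln(2387.6104) = 3.8890
  1/(12*380) = 0.0002
  ln(380!) ~ 2257.2651 - 380 + 3.8890 + 0.0002 = 1881.1543
Convert to base 2: log2(380!) = 1881.1543 / ln 2 = 1881.1543 / 0.69314718 = 2713.9320
ceil(2713.9320) = 2714


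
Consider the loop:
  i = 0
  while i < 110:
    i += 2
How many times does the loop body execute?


Starting at i = 0, each iteration adds 2.
Iterations until i >= 110:
  Iteration 1: i = 0 -> i = 2
  Iteration 2: i = 2 -> i = 4
  Iteration 3: i = 4 -> i = 6
  Iteration 4: i = 6 -> i = 8
  Iteration 5: i = 8 -> i = 10
  Iteration 6: i = 10 -> i = 12
  Iteration 7: i = 12 -> i = 14
  Iteration 8: i = 14 -> i = 16
  ... continuing ...
Total iterations = ceil(110/2) = 55


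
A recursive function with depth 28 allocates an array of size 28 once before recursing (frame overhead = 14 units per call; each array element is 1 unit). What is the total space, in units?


Array allocation: 28 units (allocated once)
Stack frames: 28 deep * 14 per frame = 392 units
Total = 28 + 392 = 420


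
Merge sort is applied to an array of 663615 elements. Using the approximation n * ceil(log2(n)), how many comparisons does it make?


Merge sort divides the array into halves recursively.
Number of levels = ceil(log2(663615)) = 20
At each level, approximately n = 663615 comparisons are needed for merging.
Total comparisons ~ n * ceil(log2(n)) = 663615 * 20 = 13272300


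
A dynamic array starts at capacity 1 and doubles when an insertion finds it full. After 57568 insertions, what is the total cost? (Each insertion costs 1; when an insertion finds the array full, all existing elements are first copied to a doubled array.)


Insertion cost: 57568 (one per element)
Resizes occur just before inserting elements 2, 3, 5, 9, ...
Elements copied at each resize: 1 + 2 + 4 + 8 + 16 + 32 + 64 + 128 + 256 + 512 + 1024 + 2048 + 4096 + 8192 + 16384 + 32768
Sum of copies = 65535 (geometric series: 2^k - 1)
Total = 57568 + 65535 = 123103


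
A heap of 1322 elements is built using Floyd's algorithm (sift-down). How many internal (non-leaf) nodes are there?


Leaf nodes occupy roughly half the array.
Sift-down is called for each internal node, starting from the last one.
Internal nodes = floor(n/2) = floor(1322/2) = 661


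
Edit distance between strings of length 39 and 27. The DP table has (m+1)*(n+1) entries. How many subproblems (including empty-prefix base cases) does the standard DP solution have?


The table includes base cases (empty prefixes).
Rows: (m+1) = 40
Columns: (n+1) = 28
Total = 40 * 28 = 1120


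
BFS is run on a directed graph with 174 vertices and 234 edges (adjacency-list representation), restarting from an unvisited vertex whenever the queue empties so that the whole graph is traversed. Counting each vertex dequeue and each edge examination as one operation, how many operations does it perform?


A full BFS traversal dequeues each vertex exactly once and examines each directed edge exactly once.
V = 174 (vertex processing cost)
E = 234 (edge examination cost)
Total operations proportional to V + E = 174 + 234 = 408


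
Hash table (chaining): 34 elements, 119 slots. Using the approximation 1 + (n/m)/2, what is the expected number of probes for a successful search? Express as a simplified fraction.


Computing expected probes:
alpha = 34/119
= 1 + alpha/2
= 1 + 34/(2*119)
= (2*119 + 34) / (2*119)
= 272/238 = 8/7


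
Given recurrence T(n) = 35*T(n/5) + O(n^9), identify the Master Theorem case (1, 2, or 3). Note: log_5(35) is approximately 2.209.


Master Theorem parameters: a=35, b=5, c=9
log_b(a) = 2.209
Compare b^c with a: 5^9 = 1953125 > 35, so c > log_b(a).
Comparing c=9 vs log_b(a)=2.209:
9 > 2.209 => Case 3
Result: T(n) = O(n^9)
Master Theorem case = 3


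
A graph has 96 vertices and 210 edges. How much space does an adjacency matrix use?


Adjacency matrix: V x V grid of entries
Space = V^2 = 96^2 = 96 * 96 = 9216


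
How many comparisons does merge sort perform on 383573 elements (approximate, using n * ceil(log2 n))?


Recursion depth: ceil(log2(383573)) = 19
Each recursion level merges n = 383573 elements
Total = 383573 * 19 = 7287887


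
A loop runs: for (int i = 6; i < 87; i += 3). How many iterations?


Loop starts at i = 6, increments by 3, stops when i >= 87.
Number of iterations = ceil((87 - 6) / 3)
= ceil(81 / 3)
= 27


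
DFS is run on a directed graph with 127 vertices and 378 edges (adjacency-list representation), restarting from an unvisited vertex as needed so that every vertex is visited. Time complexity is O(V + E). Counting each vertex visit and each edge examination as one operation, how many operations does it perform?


A full DFS traversal processes each vertex exactly once (push/pop on stack).
Each directed edge is examined once.
V = 127, E = 378
V + E = 505


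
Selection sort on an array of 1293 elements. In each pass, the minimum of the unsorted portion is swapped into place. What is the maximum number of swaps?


Selection sort performs one swap per pass:
  Pass 1: find min in positions 0 to 1292, swap with position 0
  Pass 2: find min in positions 1 to 1292, swap with position 1
  Pass 3: find min in positions 2 to 1292, swap with position 2
  Pass 4: find min in positions 3 to 1292, swap with position 3
  Pass 5: find min in positions 4 to 1292, swap with position 4
  ... (1287 more passes)
Total passes (and swaps) = n - 1 = 1293 - 1 = 1292


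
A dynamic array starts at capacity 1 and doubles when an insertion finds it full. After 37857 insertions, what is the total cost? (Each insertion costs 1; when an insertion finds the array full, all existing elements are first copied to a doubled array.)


Insertion cost: 37857 (one per element)
Resizes occur just before inserting elements 2, 3, 5, 9, ...
Elements copied at each resize: 1 + 2 + 4 + 8 + 16 + 32 + 64 + 128 + 256 + 512 + 1024 + 2048 + 4096 + 8192 + 16384 + 32768
Sum of copies = 65535 (geometric series: 2^k - 1)
Total = 37857 + 65535 = 103392


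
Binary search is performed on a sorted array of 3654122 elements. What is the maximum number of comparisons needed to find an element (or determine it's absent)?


Binary search halves the search space each comparison:
  Step 1: search space = 3654122 -> 1827061
  Step 2: search space = 1827061 -> 913530
  Step 3: search space = 913530 -> 456765
  Step 4: search space = 456765 -> 228382
  Step 5: search space = 228382 -> 114191
  Step 6: search space = 114191 -> 57095
  Step 7: search space = 57095 -> 28547
  Step 8: search space = 28547 -> 14273
  Step 9: search space = 14273 -> 7136
  Step 10: search space = 7136 -> 3568
  Step 11: search space = 3568 -> 1784
  Step 12: search space = 1784 -> 892
  Step 13: search space = 892 -> 446
  Step 14: search space = 446 -> 223
  Step 15: search space = 223 -> 111
  Step 16: search space = 111 -> 55
  Step 17: search space = 55 -> 27
  Step 18: search space = 27 -> 13
  Step 19: search space = 13 -> 6
  Step 20: search space = 6 -> 3
  Step 21: search space = 3 -> 1
  Step 22: search space = 1 (final check)
Maximum comparisons = floor(log2(3654122)) + 1 = 21 + 1 = 22


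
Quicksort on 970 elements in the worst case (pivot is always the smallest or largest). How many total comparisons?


In the worst case, each partition step picks the worst pivot:
  Partition 1: 969 comparisons (n-1 elements to compare)
  Partition 2: 968 comparisons
  Partition 3: 967 comparisons
  Partition 4: 966 comparisons
  Partition 5: 965 comparisons
  ...
  Last partition: 0 comparisons
Total = (n-1) + (n-2) + ... + 1 + 0 = n*(n-1)/2
= 970*969/2 = 469965


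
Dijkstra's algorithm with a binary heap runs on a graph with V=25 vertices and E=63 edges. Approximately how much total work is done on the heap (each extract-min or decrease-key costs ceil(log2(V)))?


Dijkstra with a binary heap: each vertex is extracted once, each edge may relax once.
Each heap operation costs O(log V).
V + E = 25 + 63 = 88
ceil(log2(25)) = 5 (since 2^4 = 16 < 25 <= 32 = 2^5)
Total heap work = (V+E) * ceil(log2(V)) = 88 * 5 = 440


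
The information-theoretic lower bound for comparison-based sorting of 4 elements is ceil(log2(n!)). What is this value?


A binary decision tree of height h has at most 2^h leaves and needs at least n! of them, so h >= ceil(log2(n!)).
Compute 4! as a running product:
  x2 = 2, x3 = 6, x4 = 24
4! = 24
Bracket between powers of 2:
  2^4 = 16 < 24 <= 32 = 2^5
So ceil(log2(4!)) = 5


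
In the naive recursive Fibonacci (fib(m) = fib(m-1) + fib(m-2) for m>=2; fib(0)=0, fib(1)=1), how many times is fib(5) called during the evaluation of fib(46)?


Let N(m) = number of times fib(m) is called while evaluating fib(46).
N(46) = 1 (the initial call).
N(45) = 1 (only fib(46) calls it).
For 1 <= m <= 44: fib(m) is called by fib(m+1) and fib(m+2), so
  N(m) = N(m+1) + N(m+2).
fib(0) is called only by fib(2), so N(0) = N(2).
Walk down from m=46:
  N(46)=1, N(45)=1, N(44)=2, N(43)=3, N(42)=5, N(41)=8, N(40)=13, N(39)=21, N(38)=34, N(37)=55, N(36)=89, N(35)=144, N(34)=233, N(33)=377, N(32)=610, N(31)=987, N(30)=1597, N(29)=2584, N(28)=4181, N(27)=6765, N(26)=10946, N(25)=17711, N(24)=28657, N(23)=46368, N(22)=75025, N(21)=121393, N(20)=196418, N(19)=317811, N(18)=514229, N(17)=832040, N(16)=1346269, N(15)=2178309, N(14)=3524578, N(13)=5702887, N(12)=9227465, N(11)=14930352, N(10)=24157817, N(9)=39088169, N(8)=63245986, N(7)=102334155, N(6)=165580141, N(5)=267914296
N(5) = 267914296


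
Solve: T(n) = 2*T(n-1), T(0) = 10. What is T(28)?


Unrolling:
T(28) = 2*T(27) = 2^2*T(26) = ... = 2^28*T(0)
= 2^28 * 10
= 268435456 * 10 = 2684354560


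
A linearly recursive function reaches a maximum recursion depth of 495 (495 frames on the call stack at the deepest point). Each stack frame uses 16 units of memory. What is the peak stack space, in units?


Maximum recursion depth = 495 frames
Memory per frame = 16 units
Total stack space = depth * frame_size
= 495 * 16 = 7920


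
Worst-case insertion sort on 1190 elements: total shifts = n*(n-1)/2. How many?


Sum of shifts = 1 + 2 + 3 + ... + 1189
= 1190 * 1189 / 2
= 1414910 / 2
= 707455


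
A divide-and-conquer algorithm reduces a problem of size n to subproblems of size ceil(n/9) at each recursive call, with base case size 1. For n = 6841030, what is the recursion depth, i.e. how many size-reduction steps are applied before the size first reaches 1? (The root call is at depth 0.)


Each step divides the size by 9 (rounding up); after k steps the size is ceil(n/9^k), which equals 1 exactly when 9^k >= n.
So the depth is the smallest k with 9^k >= 6841030, i.e. ceil(log_9(6841030)).
9^7 = 4782969 < 6841030 <= 43046721 = 9^8
Recursion depth = 8


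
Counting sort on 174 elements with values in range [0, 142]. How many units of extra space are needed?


Output array size: 174 (to store sorted result)
Count array size: 143 (one slot per possible value, range 0 to 142)
Total extra space = 174 + 143 = 317


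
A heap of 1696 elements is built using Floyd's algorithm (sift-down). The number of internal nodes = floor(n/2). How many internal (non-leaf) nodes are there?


Leaf nodes occupy roughly half the array.
Sift-down is called for each internal node, starting from the last one.
Internal nodes = floor(n/2) = floor(1696/2) = 848


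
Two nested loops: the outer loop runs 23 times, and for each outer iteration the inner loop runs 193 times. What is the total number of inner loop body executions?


Outer loop: 23 iterations
Inner loop: 193 iterations per outer iteration
Total = 23 * 193 = 4439


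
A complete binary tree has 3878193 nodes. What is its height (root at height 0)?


In a complete binary tree, level k holds nodes 2^k .. 2^(k+1)-1 (1-indexed).
Height = floor(log2(n)) = floor(log2(3878193)) = 21
Check: 2^21 = 2097152 <= 3878193 < 4194304 = 2^22


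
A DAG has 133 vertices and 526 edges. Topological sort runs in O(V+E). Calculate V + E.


V = 133 (vertex processing)
E = 526 (edge processing)
V + E = 133 + 526 = 659


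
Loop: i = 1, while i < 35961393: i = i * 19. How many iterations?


i multiplies by 19 each step:
i = 1 -> 19 -> 361 -> 6859 -> 130321 -> 2476099 -> 47045881 (stop)
Iterations = ceil(log_19(35961393)) = 6


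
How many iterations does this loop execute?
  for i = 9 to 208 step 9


The loop variable i takes values starting at 9 and increments by 9 each iteration.
Sequence: i = 9, 18, 27, 36, 45, 54, 63, 72, 81, ...
The upper bound 208 is inclusive, so the count is floor((last - first) / step) + 1:
floor((208 - 9) / 9) + 1 = floor(199/9) + 1 = 22 + 1 = 23


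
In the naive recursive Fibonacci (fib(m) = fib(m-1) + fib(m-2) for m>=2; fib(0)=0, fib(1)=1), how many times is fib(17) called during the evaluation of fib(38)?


Let N(m) = number of times fib(m) is called while evaluating fib(38).
N(38) = 1 (the initial call).
N(37) = 1 (only fib(38) calls it).
For 1 <= m <= 36: fib(m) is called by fib(m+1) and fib(m+2), so
  N(m) = N(m+1) + N(m+2).
fib(0) is called only by fib(2), so N(0) = N(2).
Walk down from m=38:
  N(38)=1, N(37)=1, N(36)=2, N(35)=3, N(34)=5, N(33)=8, N(32)=13, N(31)=21, N(30)=34, N(29)=55, N(28)=89, N(27)=144, N(26)=233, N(25)=377, N(24)=610, N(23)=987, N(22)=1597, N(21)=2584, N(20)=4181, N(19)=6765, N(18)=10946, N(17)=17711
N(17) = 17711


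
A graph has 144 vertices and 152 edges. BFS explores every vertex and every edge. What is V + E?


A full BFS traversal dequeues each vertex once and examines each edge once.
Vertex visits: 144
Edge visits: 152
V + E = 144 + 152 = 296


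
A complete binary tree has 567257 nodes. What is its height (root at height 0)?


In a complete binary tree, level k holds nodes 2^k .. 2^(k+1)-1 (1-indexed).
Height = floor(log2(n)) = floor(log2(567257)) = 19
Check: 2^19 = 524288 <= 567257 < 1048576 = 2^20


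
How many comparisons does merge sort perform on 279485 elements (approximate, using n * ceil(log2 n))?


Recursion depth: ceil(log2(279485)) = 19
Each recursion level merges n = 279485 elements
Total = 279485 * 19 = 5310215


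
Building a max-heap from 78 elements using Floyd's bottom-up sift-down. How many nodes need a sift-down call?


In a heap of 78 elements (0-indexed array):
  Last element index: 77
  Parent of last element: floor((77 - 1) / 2) = 38
  Internal nodes: indices 0 to 38
  Count = floor(78/2) = 39


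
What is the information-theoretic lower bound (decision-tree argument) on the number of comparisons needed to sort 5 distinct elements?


A binary decision tree of height h has at most 2^h leaves and needs at least n! of them, so h >= ceil(log2(n!)).
Compute 5! as a running product:
  x2 = 2, x3 = 6, x4 = 24, x5 = 120
5! = 120
Bracket between powers of 2:
  2^6 = 64 < 120 <= 128 = 2^7
So ceil(log2(5!)) = 7


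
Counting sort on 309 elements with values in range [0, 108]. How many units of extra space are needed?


Output array size: 309 (to store sorted result)
Count array size: 109 (one slot per possible value, range 0 to 108)
Total extra space = 309 + 109 = 418


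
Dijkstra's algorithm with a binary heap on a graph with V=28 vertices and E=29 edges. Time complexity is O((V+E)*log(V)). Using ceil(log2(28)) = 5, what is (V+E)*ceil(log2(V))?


Dijkstra with a binary heap: each vertex is extracted once, each edge may relax once.
Each heap operation costs O(log V).
V + E = 28 + 29 = 57
ceil(log2(28)) = 5 (since 2^4 = 16 < 28 <= 32 = 2^5)
Total heap work = (V+E) * ceil(log2(V)) = 57 * 5 = 285


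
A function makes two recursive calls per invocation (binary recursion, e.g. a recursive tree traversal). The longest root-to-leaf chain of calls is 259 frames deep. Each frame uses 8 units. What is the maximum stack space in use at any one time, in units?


Binary recursion: the two calls run one after the other, so only one root-to-leaf chain of frames is on the stack at a time.
Maximum depth (longest chain) = 259 frames
Each frame = 8 units
Max stack space = 259 * 8 = 2072


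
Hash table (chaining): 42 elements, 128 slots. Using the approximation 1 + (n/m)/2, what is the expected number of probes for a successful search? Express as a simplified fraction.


Computing expected probes:
alpha = 42/128
= 1 + alpha/2
= 1 + 42/(2*128)
= (2*128 + 42) / (2*128)
= 298/256 = 149/128


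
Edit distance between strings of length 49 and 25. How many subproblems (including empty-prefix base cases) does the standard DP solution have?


The table includes base cases (empty prefixes).
Rows: (m+1) = 50
Columns: (n+1) = 26
Total = 50 * 26 = 1300


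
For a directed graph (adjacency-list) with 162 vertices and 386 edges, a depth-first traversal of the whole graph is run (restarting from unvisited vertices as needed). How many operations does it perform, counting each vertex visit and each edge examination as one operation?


A full DFS traversal visits each vertex once and examines each edge once.
V = 162
E = 386
Sum = 162 + 386 = 548


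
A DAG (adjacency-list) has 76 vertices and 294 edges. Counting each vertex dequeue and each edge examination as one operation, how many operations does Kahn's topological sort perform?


V = 76 (vertex processing)
E = 294 (edge processing)
V + E = 76 + 294 = 370


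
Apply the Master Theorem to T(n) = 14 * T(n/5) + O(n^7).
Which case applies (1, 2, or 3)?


The Master Theorem: T(n) = a*T(n/b) + O(n^c)
  a = 14, b = 5, c = 7
log_b(a) = log_5(14) ~ 1.64
Compare b^c with a: 5^7 = 78125 > 14, so c > log_b(a).
Since c > log_b(a), Case 3 applies.
T(n) = O(n^7)
Master Theorem case = 3


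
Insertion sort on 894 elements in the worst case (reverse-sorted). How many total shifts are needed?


In the worst case (reverse-sorted), each element shifts past all previous:
  Element 1: 1 shifts
  Element 2: 2 shifts
  Element 3: 3 shifts
  Element 4: 4 shifts
  Element 5: 5 shifts
  ...
  Element 893: 893 shifts
Total = 1 + 2 + ... + 893
= 894*(894-1)/2 = 399171


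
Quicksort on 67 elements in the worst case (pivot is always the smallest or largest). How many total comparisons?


In the worst case, each partition step picks the worst pivot:
  Partition 1: 66 comparisons (n-1 elements to compare)
  Partition 2: 65 comparisons
  Partition 3: 64 comparisons
  Partition 4: 63 comparisons
  Partition 5: 62 comparisons
  ...
  Last partition: 0 comparisons
Total = (n-1) + (n-2) + ... + 1 + 0 = n*(n-1)/2
= 67*66/2 = 2211


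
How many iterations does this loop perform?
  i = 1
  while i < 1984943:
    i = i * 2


The loop variable doubles each iteration:
i = 1 -> 2 -> 4 -> 8 -> 16 -> 32 -> 64 -> 128 -> 256 -> 512 -> 1024 -> 2048 -> 4096 -> 8192 -> 16384 -> 32768 -> 65536 -> 131072 -> 262144 -> 524288 -> 1048576 -> 2097152 (stop, 2097152 >= 1984943)
Number of doublings = ceil(log2(1984943)) = 21


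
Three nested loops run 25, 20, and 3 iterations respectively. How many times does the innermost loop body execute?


Loop 1 (outermost): 25 iterations
Loop 2 (middle): 20 iterations per outer
Loop 3 (innermost): 3 iterations per middle
Total = 25 * 20 * 3 = 1500


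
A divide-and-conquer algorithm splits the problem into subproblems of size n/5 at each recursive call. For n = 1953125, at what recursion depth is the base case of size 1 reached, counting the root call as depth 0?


At each depth, the problem size is divided by 5:
  Depth 0: problem size = 1953125
  Depth 1: problem size = 390625
  Depth 2: problem size = 78125
  Depth 3: problem size = 15625
  Depth 4: problem size = 3125
  Depth 5: problem size = 625
  Depth 6: problem size = 125
  Depth 7: problem size = 25
  Depth 8: problem size = 5
  Depth 9: problem size = 1 (base case)
The base case is reached at depth log_5(1953125) = 9 (the tree has 10 levels counting depth 0, but the depth asked for is 9).
Recursion depth = 9


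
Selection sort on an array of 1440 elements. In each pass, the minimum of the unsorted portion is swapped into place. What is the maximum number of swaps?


Selection sort performs one swap per pass:
  Pass 1: find min in positions 0 to 1439, swap with position 0
  Pass 2: find min in positions 1 to 1439, swap with position 1
  Pass 3: find min in positions 2 to 1439, swap with position 2
  Pass 4: find min in positions 3 to 1439, swap with position 3
  Pass 5: find min in positions 4 to 1439, swap with position 4
  ... (1434 more passes)
Total passes (and swaps) = n - 1 = 1440 - 1 = 1439


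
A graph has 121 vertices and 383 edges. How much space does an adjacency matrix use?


Adjacency matrix: V x V grid of entries
Space = V^2 = 121^2 = 121 * 121 = 14641


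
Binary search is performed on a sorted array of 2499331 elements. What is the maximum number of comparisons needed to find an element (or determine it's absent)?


Binary search halves the search space each comparison:
  Step 1: search space = 2499331 -> 1249665
  Step 2: search space = 1249665 -> 624832
  Step 3: search space = 624832 -> 312416
  Step 4: search space = 312416 -> 156208
  Step 5: search space = 156208 -> 78104
  Step 6: search space = 78104 -> 39052
  Step 7: search space = 39052 -> 19526
  Step 8: search space = 19526 -> 9763
  Step 9: search space = 9763 -> 4881
  Step 10: search space = 4881 -> 2440
  Step 11: search space = 2440 -> 1220
  Step 12: search space = 1220 -> 610
  Step 13: search space = 610 -> 305
  Step 14: search space = 305 -> 152
  Step 15: search space = 152 -> 76
  Step 16: search space = 76 -> 38
  Step 17: search space = 38 -> 19
  Step 18: search space = 19 -> 9
  Step 19: search space = 9 -> 4
  Step 20: search space = 4 -> 2
  Step 21: search space = 2 -> 1
  Step 22: search space = 1 (final check)
Maximum comparisons = floor(log2(2499331)) + 1 = 21 + 1 = 22


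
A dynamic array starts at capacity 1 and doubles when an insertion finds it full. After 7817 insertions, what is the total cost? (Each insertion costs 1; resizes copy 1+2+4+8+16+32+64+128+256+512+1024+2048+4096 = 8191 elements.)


Insertion cost: 7817 (one per element)
Resizes occur just before inserting elements 2, 3, 5, 9, ...
Elements copied at each resize: 1 + 2 + 4 + 8 + 16 + 32 + 64 + 128 + 256 + 512 + 1024 + 2048 + 4096
Sum of copies = 8191 (geometric series: 2^k - 1)
Total = 7817 + 8191 = 16008


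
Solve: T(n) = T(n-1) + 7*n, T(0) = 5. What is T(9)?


Expanding the recurrence:
T(9) = T(8) + 7*9
       = T(7) + 7*8 + 7*9
       ...
       = T(0) + 7*(1 + 2 + ... + 9)
       = 5 + 7 * 9*10/2
       = 5 + 7 * 45
       = 5 + 315 = 320


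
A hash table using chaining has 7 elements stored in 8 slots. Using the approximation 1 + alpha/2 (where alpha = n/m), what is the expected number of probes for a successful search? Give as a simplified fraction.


Load factor alpha = n/m = 7/8
Expected probes = 1 + alpha/2 = 1 + 7/(2*8)
= 1 + 7/16
= 16/16 + 7/16
= 23/16


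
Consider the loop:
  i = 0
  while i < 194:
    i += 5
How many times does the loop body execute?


Starting at i = 0, each iteration adds 5.
Iterations until i >= 194:
  Iteration 1: i = 0 -> i = 5
  Iteration 2: i = 5 -> i = 10
  Iteration 3: i = 10 -> i = 15
  Iteration 4: i = 15 -> i = 20
  Iteration 5: i = 20 -> i = 25
  Iteration 6: i = 25 -> i = 30
  Iteration 7: i = 30 -> i = 35
  Iteration 8: i = 35 -> i = 40
  ... continuing ...
Total iterations = ceil(194/5) = 39


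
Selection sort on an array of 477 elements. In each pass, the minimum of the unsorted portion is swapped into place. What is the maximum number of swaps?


Selection sort performs one swap per pass:
  Pass 1: find min in positions 0 to 476, swap with position 0
  Pass 2: find min in positions 1 to 476, swap with position 1
  Pass 3: find min in positions 2 to 476, swap with position 2
  Pass 4: find min in positions 3 to 476, swap with position 3
  Pass 5: find min in positions 4 to 476, swap with position 4
  ... (471 more passes)
Total passes (and swaps) = n - 1 = 477 - 1 = 476
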